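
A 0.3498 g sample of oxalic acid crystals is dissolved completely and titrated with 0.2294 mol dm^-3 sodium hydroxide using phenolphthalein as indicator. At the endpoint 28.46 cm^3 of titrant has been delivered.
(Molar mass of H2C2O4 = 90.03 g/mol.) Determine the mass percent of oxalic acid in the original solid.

H2C2O4 + 2 NaOH → Na2C2O4 + 2 H2O
n(NaOH) = 0.02846 L × 0.2294 mol/L = 6.529 × 10^-3 mol
From the 1:2 ratio, n(H2C2O4) = 1/2 × 6.529 × 10^-3 = 3.264 × 10^-3 mol
mass of H2C2O4 = 3.264 × 10^-3 × 90.03 g/mol = 0.2939 g
% H2C2O4 = 0.2939 / 0.3498 × 100 = 84.02 %

84.02 %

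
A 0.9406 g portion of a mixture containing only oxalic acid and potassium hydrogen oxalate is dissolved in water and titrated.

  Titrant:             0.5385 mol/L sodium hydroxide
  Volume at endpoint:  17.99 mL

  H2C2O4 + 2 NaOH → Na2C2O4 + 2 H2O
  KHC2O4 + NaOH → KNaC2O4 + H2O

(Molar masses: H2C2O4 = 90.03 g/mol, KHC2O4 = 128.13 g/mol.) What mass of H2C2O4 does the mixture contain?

0.1628 g

n(NaOH) = 0.01799 × 0.5385 = 9.688 × 10^-3 mol
Let x = n(H2C2O4), y = n(KHC2O4).
Titrant: 2x + 1y = 9.688 × 10^-3;  mass: 90.03x + 128.13y = 0.9406
Solving, x = 1.809 × 10^-3 mol, y = 6.070 × 10^-3 mol
mass of H2C2O4 = 1.809 × 10^-3 × 90.03 = 0.1628 g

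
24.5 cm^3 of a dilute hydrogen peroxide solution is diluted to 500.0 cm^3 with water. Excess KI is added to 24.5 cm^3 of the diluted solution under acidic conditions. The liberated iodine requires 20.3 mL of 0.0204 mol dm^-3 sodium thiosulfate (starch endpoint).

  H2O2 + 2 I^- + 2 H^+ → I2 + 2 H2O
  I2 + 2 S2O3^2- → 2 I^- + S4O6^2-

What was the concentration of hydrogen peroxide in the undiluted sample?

n(S2O3^2-) = 0.0203 × 0.0204 = 4.14 × 10^-4 mol
n(I2) = n(S2O3^2-)/2 = 2.07 × 10^-4 mol
n(H2O2) in the aliquot = 2.07 × 10^-4 mol (1:1 ratio)
[H2O2]_dilute = 2.07 × 10^-4 / 0.0245 = 0.00845 mol/L
[H2O2]_original = 0.00845 × 500.0/24.5 = 0.172 mol/L

0.172 mol/L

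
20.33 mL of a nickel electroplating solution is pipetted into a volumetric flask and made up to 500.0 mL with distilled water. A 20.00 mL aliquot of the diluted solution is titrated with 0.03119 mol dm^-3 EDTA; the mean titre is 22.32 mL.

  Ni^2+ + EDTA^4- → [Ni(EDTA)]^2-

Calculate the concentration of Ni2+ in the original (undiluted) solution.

0.8561 mol/L

n(EDTA) = 0.02232 × 0.03119 = 6.962 × 10^-4 mol
n(Ni2+) in the aliquot = 6.962 × 10^-4 mol (1:1 ratio)
[Ni2+]_dilute = 6.962 × 10^-4 / 0.02000 = 0.03481 mol/L
Dilution factor = 500.0 / 20.33 = 24.59
[Ni2+]_stock = 0.03481 × 24.59 = 0.8561 mol/L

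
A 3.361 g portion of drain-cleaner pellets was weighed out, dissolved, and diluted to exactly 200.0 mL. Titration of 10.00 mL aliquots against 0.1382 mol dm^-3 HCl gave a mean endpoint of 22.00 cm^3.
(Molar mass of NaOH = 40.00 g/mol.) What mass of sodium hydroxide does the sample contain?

2.432 g

NaOH + HCl → NaCl + H2O
n(HCl) per titration = 0.02200 × 0.1382 = 3.040 × 10^-3 mol
n(NaOH) in each aliquot = 3.040 × 10^-3 mol (1:1 ratio)
n(NaOH) in the whole flask = 3.040 × 10^-3 × 200.0/10.00 = 0.06081 mol
mass of NaOH = 0.06081 × 40.00 = 2.432 g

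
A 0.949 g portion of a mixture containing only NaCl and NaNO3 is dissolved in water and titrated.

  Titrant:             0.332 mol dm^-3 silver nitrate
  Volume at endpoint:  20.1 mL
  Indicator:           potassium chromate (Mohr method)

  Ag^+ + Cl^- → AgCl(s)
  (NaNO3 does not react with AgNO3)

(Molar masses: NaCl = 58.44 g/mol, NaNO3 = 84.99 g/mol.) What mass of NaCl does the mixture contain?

0.390 g

n(AgNO3) = 0.0201 × 0.332 = 6.67 × 10^-3 mol
Let x = n(NaCl), y = n(NaNO3).
Titrant: 1x = 6.67 × 10^-3;  mass: 58.44x + 84.99y = 0.949
Solving, x = 6.67 × 10^-3 mol, y = 6.58 × 10^-3 mol
mass of NaCl = 6.67 × 10^-3 × 58.44 = 0.390 g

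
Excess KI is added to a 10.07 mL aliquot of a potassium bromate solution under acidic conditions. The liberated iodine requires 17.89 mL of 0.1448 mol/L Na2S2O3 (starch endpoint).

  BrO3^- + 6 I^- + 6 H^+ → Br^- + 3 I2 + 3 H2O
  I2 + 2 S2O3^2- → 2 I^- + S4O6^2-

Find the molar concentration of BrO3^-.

0.04287 mol/L

n(S2O3^2-) = 0.01789 × 0.1448 = 2.590 × 10^-3 mol
n(I2) = n(S2O3^2-)/2 = 1.295 × 10^-3 mol
From the 1:3 ratio, n(BrO3^-) in the aliquot = 1/3 × 1.295 × 10^-3 = 4.317 × 10^-4 mol
[BrO3^-] = 4.317 × 10^-4 / 0.01007 = 0.04287 mol/L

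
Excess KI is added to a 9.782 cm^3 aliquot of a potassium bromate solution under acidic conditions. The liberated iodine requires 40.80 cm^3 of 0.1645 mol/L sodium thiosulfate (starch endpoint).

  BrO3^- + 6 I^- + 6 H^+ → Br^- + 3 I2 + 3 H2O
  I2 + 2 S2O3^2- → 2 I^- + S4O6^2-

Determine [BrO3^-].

n(S2O3^2-) = 0.04080 × 0.1645 = 6.712 × 10^-3 mol
n(I2) = n(S2O3^2-)/2 = 3.356 × 10^-3 mol
From the 1:3 ratio, n(BrO3^-) in the aliquot = 1/3 × 3.356 × 10^-3 = 1.119 × 10^-3 mol
[BrO3^-] = 1.119 × 10^-3 / 0.009782 = 0.1144 mol/L

0.1144 mol/L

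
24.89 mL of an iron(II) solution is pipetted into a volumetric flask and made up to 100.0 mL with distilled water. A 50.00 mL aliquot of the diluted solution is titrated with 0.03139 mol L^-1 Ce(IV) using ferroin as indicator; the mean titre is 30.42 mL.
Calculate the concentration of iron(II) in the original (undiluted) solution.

0.07673 mol/L

Ce^4+ + Fe^2+ → Ce^3+ + Fe^3+
n(Ce4+) = 0.03042 × 0.03139 = 9.549 × 10^-4 mol
n(Fe2+) in the aliquot = 9.549 × 10^-4 mol (1:1 ratio)
[Fe2+]_dilute = 9.549 × 10^-4 / 0.05000 = 0.01910 mol/L
Dilution factor = 100.0 / 24.89 = 4.018
[Fe2+]_stock = 0.01910 × 4.018 = 0.07673 mol/L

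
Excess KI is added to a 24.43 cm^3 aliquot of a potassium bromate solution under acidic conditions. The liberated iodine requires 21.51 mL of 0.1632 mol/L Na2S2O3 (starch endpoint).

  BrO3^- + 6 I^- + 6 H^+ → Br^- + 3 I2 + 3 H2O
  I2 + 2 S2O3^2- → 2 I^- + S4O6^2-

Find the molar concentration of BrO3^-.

n(S2O3^2-) = 0.02151 × 0.1632 = 3.510 × 10^-3 mol
n(I2) = n(S2O3^2-)/2 = 1.755 × 10^-3 mol
From the 1:3 ratio, n(BrO3^-) in the aliquot = 1/3 × 1.755 × 10^-3 = 5.851 × 10^-4 mol
[BrO3^-] = 5.851 × 10^-4 / 0.02443 = 0.02395 mol/L

0.02395 mol/L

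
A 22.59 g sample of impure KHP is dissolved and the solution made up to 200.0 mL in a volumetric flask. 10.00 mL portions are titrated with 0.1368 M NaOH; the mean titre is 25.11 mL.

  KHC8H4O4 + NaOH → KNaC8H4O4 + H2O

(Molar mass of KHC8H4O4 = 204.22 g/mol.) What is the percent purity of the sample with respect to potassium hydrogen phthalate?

n(NaOH) per titration = 0.02511 × 0.1368 = 3.435 × 10^-3 mol
n(KHC8H4O4) in each aliquot = 3.435 × 10^-3 mol (1:1 ratio)
n(KHC8H4O4) in the whole flask = 3.435 × 10^-3 × 200.0/10.00 = 0.06870 mol
mass of KHC8H4O4 = 0.06870 × 204.22 = 14.03 g
% KHC8H4O4 = 14.03 / 22.59 × 100 = 62.11 %

62.11 %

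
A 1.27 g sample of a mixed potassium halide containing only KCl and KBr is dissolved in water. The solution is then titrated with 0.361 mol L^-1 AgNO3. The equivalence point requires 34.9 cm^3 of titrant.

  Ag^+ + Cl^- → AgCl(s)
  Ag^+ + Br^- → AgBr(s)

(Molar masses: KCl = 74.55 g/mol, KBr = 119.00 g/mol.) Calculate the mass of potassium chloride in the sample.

n(AgNO3) = 0.0349 × 0.361 = 0.0126 mol
Let x = n(KCl), y = n(KBr).
Titrant: 1x + 1y = 0.0126;  mass: 74.55x + 119.00y = 1.27
Solving, x = 5.16 × 10^-3 mol, y = 7.44 × 10^-3 mol
mass of KCl = 5.16 × 10^-3 × 74.55 = 0.385 g

0.385 g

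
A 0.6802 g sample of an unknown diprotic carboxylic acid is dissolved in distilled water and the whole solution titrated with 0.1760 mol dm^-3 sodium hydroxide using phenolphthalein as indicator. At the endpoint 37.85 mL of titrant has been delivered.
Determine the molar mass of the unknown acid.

n(NaOH) = 0.03785 L × 0.1760 mol/L = 6.662 × 10^-3 mol
From the 1:2 ratio, n(H2A) = 1/2 × 6.662 × 10^-3 = 3.331 × 10^-3 mol
M = m / n = 0.6802 g / 3.331 × 10^-3 mol = 204.2 g/mol

204.2 g/mol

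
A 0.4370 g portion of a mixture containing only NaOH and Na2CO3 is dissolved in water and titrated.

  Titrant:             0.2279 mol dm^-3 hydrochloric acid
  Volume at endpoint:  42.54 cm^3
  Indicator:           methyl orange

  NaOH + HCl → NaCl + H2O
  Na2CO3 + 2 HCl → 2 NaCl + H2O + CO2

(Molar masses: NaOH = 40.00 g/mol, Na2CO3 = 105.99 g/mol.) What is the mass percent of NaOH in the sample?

n(HCl) = 0.04254 × 0.2279 = 9.695 × 10^-3 mol
Let x = n(NaOH), y = n(Na2CO3).
Titrant: 1x + 2y = 9.695 × 10^-3;  mass: 40.00x + 105.99y = 0.4370
Solving, x = 5.908 × 10^-3 mol, y = 1.893 × 10^-3 mol
mass of NaOH = 5.908 × 10^-3 × 40.00 = 0.2363 g
% NaOH = 0.2363 / 0.4370 × 100 = 54.08 %

54.08 %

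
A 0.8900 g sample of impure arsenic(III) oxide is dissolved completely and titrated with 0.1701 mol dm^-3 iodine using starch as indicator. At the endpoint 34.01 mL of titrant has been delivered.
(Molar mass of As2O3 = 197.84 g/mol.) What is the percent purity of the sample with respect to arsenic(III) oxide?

64.30 %

As2O3 + 2 I2 + 2 H2O → As2O5 + 4 HI
n(I2) = 0.03401 L × 0.1701 mol/L = 5.785 × 10^-3 mol
From the 1:2 ratio, n(As2O3) = 1/2 × 5.785 × 10^-3 = 2.893 × 10^-3 mol
mass of As2O3 = 2.893 × 10^-3 × 197.84 g/mol = 0.5723 g
% As2O3 = 0.5723 / 0.8900 × 100 = 64.30 %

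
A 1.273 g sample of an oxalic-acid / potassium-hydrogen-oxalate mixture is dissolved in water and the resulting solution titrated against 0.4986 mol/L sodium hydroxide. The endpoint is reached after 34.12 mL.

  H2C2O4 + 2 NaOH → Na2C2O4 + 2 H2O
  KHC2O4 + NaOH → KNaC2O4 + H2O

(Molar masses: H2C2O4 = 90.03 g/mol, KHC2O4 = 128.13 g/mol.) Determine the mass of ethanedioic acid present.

0.4911 g

n(NaOH) = 0.03412 × 0.4986 = 0.01701 mol
Let x = n(H2C2O4), y = n(KHC2O4).
Titrant: 2x + 1y = 0.01701;  mass: 90.03x + 128.13y = 1.273
Solving, x = 5.455 × 10^-3 mol, y = 6.102 × 10^-3 mol
mass of H2C2O4 = 5.455 × 10^-3 × 90.03 = 0.4911 g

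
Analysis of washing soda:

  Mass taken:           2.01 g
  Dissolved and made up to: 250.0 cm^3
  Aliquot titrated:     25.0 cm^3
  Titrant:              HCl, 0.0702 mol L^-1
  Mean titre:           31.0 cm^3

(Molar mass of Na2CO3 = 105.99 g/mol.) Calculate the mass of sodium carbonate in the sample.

Na2CO3 + 2 HCl → 2 NaCl + H2O + CO2
n(HCl) per titration = 0.0310 × 0.0702 = 2.18 × 10^-3 mol
From the 1:2 ratio, n(Na2CO3) in each aliquot = 1/2 × 2.18 × 10^-3 = 1.09 × 10^-3 mol
n(Na2CO3) in the whole flask = 1.09 × 10^-3 × 250.0/25.0 = 0.0109 mol
mass of Na2CO3 = 0.0109 × 105.99 = 1.15 g

1.15 g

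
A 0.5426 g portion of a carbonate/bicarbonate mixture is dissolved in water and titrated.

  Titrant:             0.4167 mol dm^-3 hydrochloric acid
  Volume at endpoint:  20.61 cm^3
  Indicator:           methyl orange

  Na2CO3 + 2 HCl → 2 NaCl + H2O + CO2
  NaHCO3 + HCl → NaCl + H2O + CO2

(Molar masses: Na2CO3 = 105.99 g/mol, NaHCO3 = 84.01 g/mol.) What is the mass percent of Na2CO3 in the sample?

56.33 %

n(HCl) = 0.02061 × 0.4167 = 8.588 × 10^-3 mol
Let x = n(Na2CO3), y = n(NaHCO3).
Titrant: 2x + 1y = 8.588 × 10^-3;  mass: 105.99x + 84.01y = 0.5426
Solving, x = 2.884 × 10^-3 mol, y = 2.820 × 10^-3 mol
mass of Na2CO3 = 2.884 × 10^-3 × 105.99 = 0.3057 g
% Na2CO3 = 0.3057 / 0.5426 × 100 = 56.33 %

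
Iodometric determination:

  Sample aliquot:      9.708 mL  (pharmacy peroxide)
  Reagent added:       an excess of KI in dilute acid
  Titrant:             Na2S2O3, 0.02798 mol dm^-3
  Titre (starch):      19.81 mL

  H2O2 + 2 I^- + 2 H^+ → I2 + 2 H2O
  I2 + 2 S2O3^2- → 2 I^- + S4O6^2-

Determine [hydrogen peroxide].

n(S2O3^2-) = 0.01981 × 0.02798 = 5.543 × 10^-4 mol
n(I2) = n(S2O3^2-)/2 = 2.771 × 10^-4 mol
n(H2O2) in the aliquot = 2.771 × 10^-4 mol (1:1 ratio)
[H2O2] = 2.771 × 10^-4 / 0.009708 = 0.02855 mol/L

0.02855 mol/L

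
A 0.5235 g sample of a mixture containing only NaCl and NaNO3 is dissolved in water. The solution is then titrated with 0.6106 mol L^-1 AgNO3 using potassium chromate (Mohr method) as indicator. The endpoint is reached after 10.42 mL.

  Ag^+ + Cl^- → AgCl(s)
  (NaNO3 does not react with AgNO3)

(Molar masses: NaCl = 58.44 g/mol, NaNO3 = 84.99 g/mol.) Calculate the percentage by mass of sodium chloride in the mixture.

n(AgNO3) = 0.01042 × 0.6106 = 6.362 × 10^-3 mol
Let x = n(NaCl), y = n(NaNO3).
Titrant: 1x = 6.362 × 10^-3;  mass: 58.44x + 84.99y = 0.5235
Solving, x = 6.362 × 10^-3 mol, y = 1.785 × 10^-3 mol
mass of NaCl = 6.362 × 10^-3 × 58.44 = 0.3718 g
% NaCl = 0.3718 / 0.5235 × 100 = 71.03 %

71.03 %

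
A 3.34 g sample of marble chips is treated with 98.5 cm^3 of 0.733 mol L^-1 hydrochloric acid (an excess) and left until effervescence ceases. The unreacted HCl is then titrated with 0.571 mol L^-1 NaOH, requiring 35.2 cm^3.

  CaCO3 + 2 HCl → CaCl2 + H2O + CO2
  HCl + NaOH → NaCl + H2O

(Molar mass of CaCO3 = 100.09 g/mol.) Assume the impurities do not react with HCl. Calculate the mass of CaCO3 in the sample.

2.61 g

n(HCl) added = 0.0985 × 0.733 = 0.0722 mol
n(NaOH) used in back-titration = 0.0352 × 0.571 = 0.0201 mol
n(HCl) left over = 0.0201 mol (1:1 ratio)
n(HCl) consumed by analyte = 0.0722 − 0.0201 = 0.0521 mol
From the 1:2 ratio, n(CaCO3) = 1/2 × 0.0521 = 0.0261 mol
mass of CaCO3 = 0.0261 × 100.09 = 2.61 g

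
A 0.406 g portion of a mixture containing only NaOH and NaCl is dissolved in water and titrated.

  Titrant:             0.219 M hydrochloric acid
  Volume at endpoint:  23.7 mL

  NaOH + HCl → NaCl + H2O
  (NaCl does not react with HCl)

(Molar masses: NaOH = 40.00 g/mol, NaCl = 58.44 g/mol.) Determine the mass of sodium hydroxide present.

0.208 g

n(HCl) = 0.0237 × 0.219 = 5.19 × 10^-3 mol
Let x = n(NaOH), y = n(NaCl).
Titrant: 1x = 5.19 × 10^-3;  mass: 40.00x + 58.44y = 0.406
Solving, x = 5.19 × 10^-3 mol, y = 3.39 × 10^-3 mol
mass of NaOH = 5.19 × 10^-3 × 40.00 = 0.208 g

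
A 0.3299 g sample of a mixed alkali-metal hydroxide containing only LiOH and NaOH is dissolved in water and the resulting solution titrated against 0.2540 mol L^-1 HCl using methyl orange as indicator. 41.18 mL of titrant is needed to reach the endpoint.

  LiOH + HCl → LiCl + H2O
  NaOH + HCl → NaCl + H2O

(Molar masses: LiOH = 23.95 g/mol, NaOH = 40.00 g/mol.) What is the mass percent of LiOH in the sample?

40.03 %

n(HCl) = 0.04118 × 0.2540 = 0.01046 mol
Let x = n(LiOH), y = n(NaOH).
Titrant: 1x + 1y = 0.01046;  mass: 23.95x + 40.00y = 0.3299
Solving, x = 5.513 × 10^-3 mol, y = 4.946 × 10^-3 mol
mass of LiOH = 5.513 × 10^-3 × 23.95 = 0.1320 g
% LiOH = 0.1320 / 0.3299 × 100 = 40.03 %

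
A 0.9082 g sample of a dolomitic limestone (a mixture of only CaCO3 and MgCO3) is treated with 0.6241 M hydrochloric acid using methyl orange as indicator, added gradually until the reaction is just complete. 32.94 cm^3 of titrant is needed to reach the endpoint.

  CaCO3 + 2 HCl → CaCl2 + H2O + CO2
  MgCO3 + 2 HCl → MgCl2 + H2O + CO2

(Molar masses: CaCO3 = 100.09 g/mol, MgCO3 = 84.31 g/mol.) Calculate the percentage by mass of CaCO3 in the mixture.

n(HCl) = 0.03294 × 0.6241 = 0.02056 mol
Let x = n(CaCO3), y = n(MgCO3).
Titrant: 2x + 2y = 0.02056;  mass: 100.09x + 84.31y = 0.9082
Solving, x = 2.635 × 10^-3 mol, y = 7.644 × 10^-3 mol
mass of CaCO3 = 2.635 × 10^-3 × 100.09 = 0.2638 g
% CaCO3 = 0.2638 / 0.9082 × 100 = 29.04 %

29.04 %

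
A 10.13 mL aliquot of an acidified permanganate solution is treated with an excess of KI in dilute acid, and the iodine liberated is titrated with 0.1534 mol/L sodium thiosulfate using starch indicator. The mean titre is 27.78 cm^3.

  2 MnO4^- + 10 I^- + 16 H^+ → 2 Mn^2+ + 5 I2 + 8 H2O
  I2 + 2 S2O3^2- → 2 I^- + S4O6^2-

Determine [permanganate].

0.08414 mol/L

n(S2O3^2-) = 0.02778 × 0.1534 = 4.261 × 10^-3 mol
n(I2) = n(S2O3^2-)/2 = 2.131 × 10^-3 mol
From the 2:5 ratio, n(MnO4^-) in the aliquot = 2/5 × 2.131 × 10^-3 = 8.523 × 10^-4 mol
[MnO4^-] = 8.523 × 10^-4 / 0.01013 = 0.08414 mol/L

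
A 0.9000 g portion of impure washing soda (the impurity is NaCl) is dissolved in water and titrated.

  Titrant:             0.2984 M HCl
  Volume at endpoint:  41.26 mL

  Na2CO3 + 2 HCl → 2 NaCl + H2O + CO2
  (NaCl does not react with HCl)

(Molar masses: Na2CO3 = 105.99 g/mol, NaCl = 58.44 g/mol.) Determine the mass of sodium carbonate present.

n(HCl) = 0.04126 × 0.2984 = 0.01231 mol
Let x = n(Na2CO3), y = n(NaCl).
Titrant: 2x = 0.01231;  mass: 105.99x + 58.44y = 0.9000
Solving, x = 6.156 × 10^-3 mol, y = 4.236 × 10^-3 mol
mass of Na2CO3 = 6.156 × 10^-3 × 105.99 = 0.6525 g

0.6525 g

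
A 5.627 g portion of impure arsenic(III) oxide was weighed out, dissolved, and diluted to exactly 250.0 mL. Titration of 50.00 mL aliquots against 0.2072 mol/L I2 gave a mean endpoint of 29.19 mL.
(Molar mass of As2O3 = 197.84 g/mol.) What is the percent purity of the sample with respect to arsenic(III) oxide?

As2O3 + 2 I2 + 2 H2O → As2O5 + 4 HI
n(I2) per titration = 0.02919 × 0.2072 = 6.048 × 10^-3 mol
From the 1:2 ratio, n(As2O3) in each aliquot = 1/2 × 6.048 × 10^-3 = 3.024 × 10^-3 mol
n(As2O3) in the whole flask = 3.024 × 10^-3 × 250.0/50.00 = 0.01512 mol
mass of As2O3 = 0.01512 × 197.84 = 2.991 g
% As2O3 = 2.991 / 5.627 × 100 = 53.16 %

53.16 %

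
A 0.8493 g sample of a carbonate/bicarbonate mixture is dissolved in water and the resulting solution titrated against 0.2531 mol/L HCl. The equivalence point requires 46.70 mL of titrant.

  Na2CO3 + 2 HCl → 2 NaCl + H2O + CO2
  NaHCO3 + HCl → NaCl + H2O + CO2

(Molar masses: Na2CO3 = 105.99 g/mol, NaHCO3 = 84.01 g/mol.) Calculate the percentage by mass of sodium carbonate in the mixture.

n(HCl) = 0.04670 × 0.2531 = 0.01182 mol
Let x = n(Na2CO3), y = n(NaHCO3).
Titrant: 2x + 1y = 0.01182;  mass: 105.99x + 84.01y = 0.8493
Solving, x = 2.316 × 10^-3 mol, y = 7.187 × 10^-3 mol
mass of Na2CO3 = 2.316 × 10^-3 × 105.99 = 0.2455 g
% Na2CO3 = 0.2455 / 0.8493 × 100 = 28.91 %

28.91 %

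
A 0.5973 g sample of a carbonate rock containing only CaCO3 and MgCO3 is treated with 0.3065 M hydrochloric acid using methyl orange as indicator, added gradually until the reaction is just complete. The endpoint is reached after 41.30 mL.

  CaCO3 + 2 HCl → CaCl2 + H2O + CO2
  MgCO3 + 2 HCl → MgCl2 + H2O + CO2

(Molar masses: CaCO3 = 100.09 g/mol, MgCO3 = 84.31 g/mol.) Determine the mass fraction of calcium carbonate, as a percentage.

n(HCl) = 0.04130 × 0.3065 = 0.01266 mol
Let x = n(CaCO3), y = n(MgCO3).
Titrant: 2x + 2y = 0.01266;  mass: 100.09x + 84.31y = 0.5973
Solving, x = 4.036 × 10^-3 mol, y = 2.294 × 10^-3 mol
mass of CaCO3 = 4.036 × 10^-3 × 100.09 = 0.4039 g
% CaCO3 = 0.4039 / 0.5973 × 100 = 67.63 %

67.63 %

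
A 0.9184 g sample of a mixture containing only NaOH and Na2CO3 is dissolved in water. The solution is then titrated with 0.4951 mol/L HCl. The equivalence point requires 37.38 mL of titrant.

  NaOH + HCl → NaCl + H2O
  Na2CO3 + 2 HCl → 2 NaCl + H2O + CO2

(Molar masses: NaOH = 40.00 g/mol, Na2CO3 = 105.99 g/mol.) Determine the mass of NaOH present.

n(HCl) = 0.03738 × 0.4951 = 0.01851 mol
Let x = n(NaOH), y = n(Na2CO3).
Titrant: 1x + 2y = 0.01851;  mass: 40.00x + 105.99y = 0.9184
Solving, x = 4.800 × 10^-3 mol, y = 6.854 × 10^-3 mol
mass of NaOH = 4.800 × 10^-3 × 40.00 = 0.1920 g

0.1920 g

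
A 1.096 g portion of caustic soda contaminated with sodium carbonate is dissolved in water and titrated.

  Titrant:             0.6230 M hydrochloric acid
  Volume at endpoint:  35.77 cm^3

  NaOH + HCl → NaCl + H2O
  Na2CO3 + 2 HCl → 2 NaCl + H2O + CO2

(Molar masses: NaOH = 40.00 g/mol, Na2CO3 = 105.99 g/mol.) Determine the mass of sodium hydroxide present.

0.2616 g

n(HCl) = 0.03577 × 0.6230 = 0.02228 mol
Let x = n(NaOH), y = n(Na2CO3).
Titrant: 1x + 2y = 0.02228;  mass: 40.00x + 105.99y = 1.096
Solving, x = 6.539 × 10^-3 mol, y = 7.873 × 10^-3 mol
mass of NaOH = 6.539 × 10^-3 × 40.00 = 0.2616 g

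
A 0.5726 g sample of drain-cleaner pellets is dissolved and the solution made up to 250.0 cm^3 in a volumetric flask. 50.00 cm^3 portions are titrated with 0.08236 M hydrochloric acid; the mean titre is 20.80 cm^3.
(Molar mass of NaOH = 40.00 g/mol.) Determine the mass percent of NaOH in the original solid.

NaOH + HCl → NaCl + H2O
n(HCl) per titration = 0.02080 × 0.08236 = 1.713 × 10^-3 mol
n(NaOH) in each aliquot = 1.713 × 10^-3 mol (1:1 ratio)
n(NaOH) in the whole flask = 1.713 × 10^-3 × 250.0/50.00 = 8.565 × 10^-3 mol
mass of NaOH = 8.565 × 10^-3 × 40.00 = 0.3426 g
% NaOH = 0.3426 / 0.5726 × 100 = 59.84 %

59.84 %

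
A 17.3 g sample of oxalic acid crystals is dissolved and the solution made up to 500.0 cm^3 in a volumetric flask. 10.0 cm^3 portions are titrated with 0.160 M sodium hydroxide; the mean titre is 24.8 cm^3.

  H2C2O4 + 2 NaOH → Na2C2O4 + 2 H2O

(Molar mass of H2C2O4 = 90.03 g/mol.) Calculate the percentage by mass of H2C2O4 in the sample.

n(NaOH) per titration = 0.0248 × 0.160 = 3.97 × 10^-3 mol
From the 1:2 ratio, n(H2C2O4) in each aliquot = 1/2 × 3.97 × 10^-3 = 1.98 × 10^-3 mol
n(H2C2O4) in the whole flask = 1.98 × 10^-3 × 500.0/10.0 = 0.0992 mol
mass of H2C2O4 = 0.0992 × 90.03 = 8.93 g
% H2C2O4 = 8.93 / 17.3 × 100 = 51.6 %

51.6 %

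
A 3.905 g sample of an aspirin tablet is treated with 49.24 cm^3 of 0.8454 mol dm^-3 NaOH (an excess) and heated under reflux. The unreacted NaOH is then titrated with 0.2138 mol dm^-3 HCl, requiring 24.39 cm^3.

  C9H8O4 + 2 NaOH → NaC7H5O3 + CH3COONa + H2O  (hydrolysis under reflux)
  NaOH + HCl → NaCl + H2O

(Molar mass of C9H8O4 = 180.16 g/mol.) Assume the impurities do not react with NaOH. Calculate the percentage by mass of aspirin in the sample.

n(NaOH) added = 0.04924 × 0.8454 = 0.04163 mol
n(HCl) used in back-titration = 0.02439 × 0.2138 = 5.215 × 10^-3 mol
n(NaOH) left over = 5.215 × 10^-3 mol (1:1 ratio)
n(NaOH) consumed by analyte = 0.04163 − 5.215 × 10^-3 = 0.03641 mol
From the 1:2 ratio, n(C9H8O4) = 1/2 × 0.03641 = 0.01821 mol
mass of C9H8O4 = 0.01821 × 180.16 = 3.280 g
% C9H8O4 = 3.280 / 3.905 × 100 = 84.00 %

84.00 %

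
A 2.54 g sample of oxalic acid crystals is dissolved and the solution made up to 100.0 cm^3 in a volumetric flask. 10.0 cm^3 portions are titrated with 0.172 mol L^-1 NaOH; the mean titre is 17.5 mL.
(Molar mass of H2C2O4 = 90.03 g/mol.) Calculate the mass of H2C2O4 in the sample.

H2C2O4 + 2 NaOH → Na2C2O4 + 2 H2O
n(NaOH) per titration = 0.0175 × 0.172 = 3.01 × 10^-3 mol
From the 1:2 ratio, n(H2C2O4) in each aliquot = 1/2 × 3.01 × 10^-3 = 1.50 × 10^-3 mol
n(H2C2O4) in the whole flask = 1.50 × 10^-3 × 100.0/10.0 = 0.0150 mol
mass of H2C2O4 = 0.0150 × 90.03 = 1.35 g

1.35 g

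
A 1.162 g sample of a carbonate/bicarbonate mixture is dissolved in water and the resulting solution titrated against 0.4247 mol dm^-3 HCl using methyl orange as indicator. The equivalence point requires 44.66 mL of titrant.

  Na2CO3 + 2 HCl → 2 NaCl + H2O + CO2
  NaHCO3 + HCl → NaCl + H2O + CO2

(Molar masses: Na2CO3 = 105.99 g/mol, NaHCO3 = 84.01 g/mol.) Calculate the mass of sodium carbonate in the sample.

0.7372 g

n(HCl) = 0.04466 × 0.4247 = 0.01897 mol
Let x = n(Na2CO3), y = n(NaHCO3).
Titrant: 2x + 1y = 0.01897;  mass: 105.99x + 84.01y = 1.162
Solving, x = 6.955 × 10^-3 mol, y = 5.057 × 10^-3 mol
mass of Na2CO3 = 6.955 × 10^-3 × 105.99 = 0.7372 g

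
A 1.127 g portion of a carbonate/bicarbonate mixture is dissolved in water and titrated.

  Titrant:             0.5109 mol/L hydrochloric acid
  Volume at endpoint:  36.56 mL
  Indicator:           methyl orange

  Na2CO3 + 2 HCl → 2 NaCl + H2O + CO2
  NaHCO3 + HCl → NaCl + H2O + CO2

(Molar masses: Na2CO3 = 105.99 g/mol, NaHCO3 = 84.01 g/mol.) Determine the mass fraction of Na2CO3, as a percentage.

67.04 %

n(HCl) = 0.03656 × 0.5109 = 0.01868 mol
Let x = n(Na2CO3), y = n(NaHCO3).
Titrant: 2x + 1y = 0.01868;  mass: 105.99x + 84.01y = 1.127
Solving, x = 7.129 × 10^-3 mol, y = 4.421 × 10^-3 mol
mass of Na2CO3 = 7.129 × 10^-3 × 105.99 = 0.7556 g
% Na2CO3 = 0.7556 / 1.127 × 100 = 67.04 %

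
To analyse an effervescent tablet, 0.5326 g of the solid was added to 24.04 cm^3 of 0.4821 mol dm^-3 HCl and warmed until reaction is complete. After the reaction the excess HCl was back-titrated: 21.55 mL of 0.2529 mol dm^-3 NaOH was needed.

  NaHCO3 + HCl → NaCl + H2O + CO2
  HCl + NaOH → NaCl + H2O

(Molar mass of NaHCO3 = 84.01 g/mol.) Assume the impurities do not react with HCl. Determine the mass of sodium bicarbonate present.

n(HCl) added = 0.02404 × 0.4821 = 0.01159 mol
n(NaOH) used in back-titration = 0.02155 × 0.2529 = 5.450 × 10^-3 mol
n(HCl) left over = 5.450 × 10^-3 mol (1:1 ratio)
n(HCl) consumed by analyte = 0.01159 − 5.450 × 10^-3 = 6.140 × 10^-3 mol
n(NaHCO3) = 6.140 × 10^-3 mol (1:1 ratio)
mass of NaHCO3 = 6.140 × 10^-3 × 84.01 = 0.5158 g

0.5158 g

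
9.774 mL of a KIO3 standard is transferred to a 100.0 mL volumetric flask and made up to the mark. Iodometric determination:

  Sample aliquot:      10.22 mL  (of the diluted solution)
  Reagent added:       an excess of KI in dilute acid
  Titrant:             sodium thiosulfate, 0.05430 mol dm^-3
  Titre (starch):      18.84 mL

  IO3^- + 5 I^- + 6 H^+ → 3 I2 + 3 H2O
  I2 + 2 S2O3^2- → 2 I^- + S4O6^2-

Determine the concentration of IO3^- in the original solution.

n(S2O3^2-) = 0.01884 × 0.05430 = 1.023 × 10^-3 mol
n(I2) = n(S2O3^2-)/2 = 5.115 × 10^-4 mol
From the 1:3 ratio, n(IO3^-) in the aliquot = 1/3 × 5.115 × 10^-4 = 1.705 × 10^-4 mol
[IO3^-]_dilute = 1.705 × 10^-4 / 0.01022 = 0.01668 mol/L
[IO3^-]_original = 0.01668 × 100.0/9.774 = 0.1707 mol/L

0.1707 mol/L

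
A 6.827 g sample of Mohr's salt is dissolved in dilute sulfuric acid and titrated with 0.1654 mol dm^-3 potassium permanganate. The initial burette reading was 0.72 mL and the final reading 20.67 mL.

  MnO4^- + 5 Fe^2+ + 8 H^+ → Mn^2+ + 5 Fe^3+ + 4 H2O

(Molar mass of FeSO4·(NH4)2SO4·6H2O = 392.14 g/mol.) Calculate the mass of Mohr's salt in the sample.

6.470 g

n(KMnO4) = 0.01995 L × 0.1654 mol/L = 3.300 × 10^-3 mol
From the 5:1 ratio, n(FeSO4·(NH4)2SO4·6H2O) = 5/1 × 3.300 × 10^-3 = 0.01650 mol
mass of FeSO4·(NH4)2SO4·6H2O = 0.01650 × 392.14 g/mol = 6.470 g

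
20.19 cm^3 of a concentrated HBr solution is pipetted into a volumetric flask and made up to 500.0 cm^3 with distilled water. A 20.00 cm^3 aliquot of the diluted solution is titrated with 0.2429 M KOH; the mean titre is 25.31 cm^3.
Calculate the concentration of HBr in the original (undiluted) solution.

7.612 M

HBr + KOH → KBr + H2O
n(KOH) = 0.02531 × 0.2429 = 6.148 × 10^-3 mol
n(HBr) in the aliquot = 6.148 × 10^-3 mol (1:1 ratio)
[HBr]_dilute = 6.148 × 10^-3 / 0.02000 = 0.3074 mol/L
Dilution factor = 500.0 / 20.19 = 24.76
[HBr]_stock = 0.3074 × 24.76 = 7.612 mol/L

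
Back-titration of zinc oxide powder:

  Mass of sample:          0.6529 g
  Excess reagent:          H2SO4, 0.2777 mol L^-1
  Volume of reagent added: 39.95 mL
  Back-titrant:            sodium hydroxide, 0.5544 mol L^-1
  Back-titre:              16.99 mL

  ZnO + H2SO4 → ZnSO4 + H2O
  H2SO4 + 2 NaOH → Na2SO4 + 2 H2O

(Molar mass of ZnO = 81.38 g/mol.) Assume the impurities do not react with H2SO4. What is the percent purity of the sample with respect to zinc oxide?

79.58 %

n(H2SO4) added = 0.03995 × 0.2777 = 0.01109 mol
n(NaOH) used in back-titration = 0.01699 × 0.5544 = 9.419 × 10^-3 mol
From the 1:2 ratio, n(H2SO4) left over = 1/2 × 9.419 × 10^-3 = 4.710 × 10^-3 mol
n(H2SO4) consumed by analyte = 0.01109 − 4.710 × 10^-3 = 6.384 × 10^-3 mol
n(ZnO) = 6.384 × 10^-3 mol (1:1 ratio)
mass of ZnO = 6.384 × 10^-3 × 81.38 = 0.5196 g
% ZnO = 0.5196 / 0.6529 × 100 = 79.58 %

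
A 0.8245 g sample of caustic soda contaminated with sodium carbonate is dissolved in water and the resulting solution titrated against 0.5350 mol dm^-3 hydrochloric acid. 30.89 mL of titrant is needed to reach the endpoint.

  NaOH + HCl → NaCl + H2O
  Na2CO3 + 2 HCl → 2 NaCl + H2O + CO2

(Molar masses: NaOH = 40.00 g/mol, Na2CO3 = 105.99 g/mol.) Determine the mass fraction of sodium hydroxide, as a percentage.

19.15 %

n(HCl) = 0.03089 × 0.5350 = 0.01653 mol
Let x = n(NaOH), y = n(Na2CO3).
Titrant: 1x + 2y = 0.01653;  mass: 40.00x + 105.99y = 0.8245
Solving, x = 3.948 × 10^-3 mol, y = 6.289 × 10^-3 mol
mass of NaOH = 3.948 × 10^-3 × 40.00 = 0.1579 g
% NaOH = 0.1579 / 0.8245 × 100 = 19.15 %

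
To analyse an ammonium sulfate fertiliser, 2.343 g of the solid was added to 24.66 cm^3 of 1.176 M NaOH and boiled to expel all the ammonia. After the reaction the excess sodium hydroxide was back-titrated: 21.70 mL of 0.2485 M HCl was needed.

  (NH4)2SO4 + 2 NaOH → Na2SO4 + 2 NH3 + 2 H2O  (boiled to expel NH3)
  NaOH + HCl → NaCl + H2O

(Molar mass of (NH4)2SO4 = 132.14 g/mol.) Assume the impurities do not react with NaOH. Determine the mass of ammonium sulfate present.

1.560 g

n(NaOH) added = 0.02466 × 1.176 = 0.02900 mol
n(HCl) used in back-titration = 0.02170 × 0.2485 = 5.392 × 10^-3 mol
n(NaOH) left over = 5.392 × 10^-3 mol (1:1 ratio)
n(NaOH) consumed by analyte = 0.02900 − 5.392 × 10^-3 = 0.02361 mol
From the 1:2 ratio, n((NH4)2SO4) = 1/2 × 0.02361 = 0.01180 mol
mass of (NH4)2SO4 = 0.01180 × 132.14 = 1.560 g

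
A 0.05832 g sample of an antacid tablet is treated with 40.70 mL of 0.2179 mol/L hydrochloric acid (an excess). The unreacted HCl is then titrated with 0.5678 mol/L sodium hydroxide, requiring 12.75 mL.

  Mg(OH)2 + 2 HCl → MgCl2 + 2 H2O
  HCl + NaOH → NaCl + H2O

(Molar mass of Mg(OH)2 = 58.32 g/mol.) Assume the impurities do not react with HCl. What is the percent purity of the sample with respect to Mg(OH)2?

81.45 %

n(HCl) added = 0.04070 × 0.2179 = 8.869 × 10^-3 mol
n(NaOH) used in back-titration = 0.01275 × 0.5678 = 7.239 × 10^-3 mol
n(HCl) left over = 7.239 × 10^-3 mol (1:1 ratio)
n(HCl) consumed by analyte = 8.869 × 10^-3 − 7.239 × 10^-3 = 1.629 × 10^-3 mol
From the 1:2 ratio, n(Mg(OH)2) = 1/2 × 1.629 × 10^-3 = 8.145 × 10^-4 mol
mass of Mg(OH)2 = 8.145 × 10^-4 × 58.32 = 0.04750 g
% Mg(OH)2 = 0.04750 / 0.05832 × 100 = 81.45 %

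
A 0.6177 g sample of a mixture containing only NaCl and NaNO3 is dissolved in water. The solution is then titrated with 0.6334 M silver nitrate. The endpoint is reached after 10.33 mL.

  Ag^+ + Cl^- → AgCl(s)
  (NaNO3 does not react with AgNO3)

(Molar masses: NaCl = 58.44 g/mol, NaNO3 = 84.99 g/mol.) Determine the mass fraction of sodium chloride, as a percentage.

n(AgNO3) = 0.01033 × 0.6334 = 6.543 × 10^-3 mol
Let x = n(NaCl), y = n(NaNO3).
Titrant: 1x = 6.543 × 10^-3;  mass: 58.44x + 84.99y = 0.6177
Solving, x = 6.543 × 10^-3 mol, y = 2.769 × 10^-3 mol
mass of NaCl = 6.543 × 10^-3 × 58.44 = 0.3824 g
% NaCl = 0.3824 / 0.6177 × 100 = 61.90 %

61.90 %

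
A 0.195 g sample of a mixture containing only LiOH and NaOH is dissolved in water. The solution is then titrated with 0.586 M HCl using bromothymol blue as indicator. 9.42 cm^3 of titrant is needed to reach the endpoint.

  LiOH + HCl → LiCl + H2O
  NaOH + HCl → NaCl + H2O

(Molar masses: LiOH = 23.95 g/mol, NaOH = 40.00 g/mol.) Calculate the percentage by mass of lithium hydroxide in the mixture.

19.7 %

n(HCl) = 0.00942 × 0.586 = 5.52 × 10^-3 mol
Let x = n(LiOH), y = n(NaOH).
Titrant: 1x + 1y = 5.52 × 10^-3;  mass: 23.95x + 40.00y = 0.195
Solving, x = 1.61 × 10^-3 mol, y = 3.91 × 10^-3 mol
mass of LiOH = 1.61 × 10^-3 × 23.95 = 0.0385 g
% LiOH = 0.0385 / 0.195 × 100 = 19.7 %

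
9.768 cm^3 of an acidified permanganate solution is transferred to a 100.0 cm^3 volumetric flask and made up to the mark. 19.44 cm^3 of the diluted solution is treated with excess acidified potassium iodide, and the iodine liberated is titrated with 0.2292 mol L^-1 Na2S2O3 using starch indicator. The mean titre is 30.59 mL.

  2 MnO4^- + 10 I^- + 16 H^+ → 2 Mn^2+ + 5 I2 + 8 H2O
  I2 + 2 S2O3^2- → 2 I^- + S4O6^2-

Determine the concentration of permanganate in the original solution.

n(S2O3^2-) = 0.03059 × 0.2292 = 7.011 × 10^-3 mol
n(I2) = n(S2O3^2-)/2 = 3.506 × 10^-3 mol
From the 2:5 ratio, n(MnO4^-) in the aliquot = 2/5 × 3.506 × 10^-3 = 1.402 × 10^-3 mol
[MnO4^-]_dilute = 1.402 × 10^-3 / 0.01944 = 0.07213 mol/L
[MnO4^-]_original = 0.07213 × 100.0/9.768 = 0.7385 mol/L

0.7385 mol/L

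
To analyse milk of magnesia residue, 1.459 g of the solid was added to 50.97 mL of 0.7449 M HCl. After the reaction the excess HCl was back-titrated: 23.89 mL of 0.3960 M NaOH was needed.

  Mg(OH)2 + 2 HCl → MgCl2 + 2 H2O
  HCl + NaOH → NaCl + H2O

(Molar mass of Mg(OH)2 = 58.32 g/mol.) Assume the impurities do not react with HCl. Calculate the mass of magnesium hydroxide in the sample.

n(HCl) added = 0.05097 × 0.7449 = 0.03797 mol
n(NaOH) used in back-titration = 0.02389 × 0.3960 = 9.460 × 10^-3 mol
n(HCl) left over = 9.460 × 10^-3 mol (1:1 ratio)
n(HCl) consumed by analyte = 0.03797 − 9.460 × 10^-3 = 0.02851 mol
From the 1:2 ratio, n(Mg(OH)2) = 1/2 × 0.02851 = 0.01425 mol
mass of Mg(OH)2 = 0.01425 × 58.32 = 0.8313 g

0.8313 g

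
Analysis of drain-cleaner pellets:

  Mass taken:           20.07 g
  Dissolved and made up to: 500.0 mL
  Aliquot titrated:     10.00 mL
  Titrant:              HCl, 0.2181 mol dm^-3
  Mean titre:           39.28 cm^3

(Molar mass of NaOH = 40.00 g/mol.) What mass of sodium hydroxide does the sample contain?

NaOH + HCl → NaCl + H2O
n(HCl) per titration = 0.03928 × 0.2181 = 8.567 × 10^-3 mol
n(NaOH) in each aliquot = 8.567 × 10^-3 mol (1:1 ratio)
n(NaOH) in the whole flask = 8.567 × 10^-3 × 500.0/10.00 = 0.4283 mol
mass of NaOH = 0.4283 × 40.00 = 17.13 g

17.13 g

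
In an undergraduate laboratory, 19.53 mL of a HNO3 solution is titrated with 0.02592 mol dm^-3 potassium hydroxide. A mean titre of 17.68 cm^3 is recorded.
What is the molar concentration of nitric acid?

0.02346 mol/L

HNO3 + KOH → KNO3 + H2O
n(KOH) = 0.01768 L × 0.02592 mol/L = 4.583 × 10^-4 mol
n(HNO3) = 4.583 × 10^-4 mol (1:1 mole ratio)
[HNO3] = 4.583 × 10^-4 mol / 0.01953 L = 0.02346 mol/L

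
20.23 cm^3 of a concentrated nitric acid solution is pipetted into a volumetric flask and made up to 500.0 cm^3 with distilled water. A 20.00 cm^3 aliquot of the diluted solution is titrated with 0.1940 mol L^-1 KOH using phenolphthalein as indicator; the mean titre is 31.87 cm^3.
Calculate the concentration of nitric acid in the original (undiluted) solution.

7.641 mol/L

HNO3 + KOH → KNO3 + H2O
n(KOH) = 0.03187 × 0.1940 = 6.183 × 10^-3 mol
n(HNO3) in the aliquot = 6.183 × 10^-3 mol (1:1 ratio)
[HNO3]_dilute = 6.183 × 10^-3 / 0.02000 = 0.3091 mol/L
Dilution factor = 500.0 / 20.23 = 24.72
[HNO3]_stock = 0.3091 × 24.72 = 7.641 mol/L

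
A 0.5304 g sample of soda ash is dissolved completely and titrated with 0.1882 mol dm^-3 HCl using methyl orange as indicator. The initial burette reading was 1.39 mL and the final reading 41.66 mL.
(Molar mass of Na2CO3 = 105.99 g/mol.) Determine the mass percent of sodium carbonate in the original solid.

75.72 %

Na2CO3 + 2 HCl → 2 NaCl + H2O + CO2
n(HCl) = 0.04027 L × 0.1882 mol/L = 7.579 × 10^-3 mol
From the 1:2 ratio, n(Na2CO3) = 1/2 × 7.579 × 10^-3 = 3.789 × 10^-3 mol
mass of Na2CO3 = 3.789 × 10^-3 × 105.99 g/mol = 0.4016 g
% Na2CO3 = 0.4016 / 0.5304 × 100 = 75.72 %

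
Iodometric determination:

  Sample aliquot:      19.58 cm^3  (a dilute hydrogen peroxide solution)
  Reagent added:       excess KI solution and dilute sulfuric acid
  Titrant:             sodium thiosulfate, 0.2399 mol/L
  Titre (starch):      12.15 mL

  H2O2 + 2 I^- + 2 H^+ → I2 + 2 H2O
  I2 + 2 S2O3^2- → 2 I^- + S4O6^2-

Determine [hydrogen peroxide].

0.07443 mol/L

n(S2O3^2-) = 0.01215 × 0.2399 = 2.915 × 10^-3 mol
n(I2) = n(S2O3^2-)/2 = 1.457 × 10^-3 mol
n(H2O2) in the aliquot = 1.457 × 10^-3 mol (1:1 ratio)
[H2O2] = 1.457 × 10^-3 / 0.01958 = 0.07443 mol/L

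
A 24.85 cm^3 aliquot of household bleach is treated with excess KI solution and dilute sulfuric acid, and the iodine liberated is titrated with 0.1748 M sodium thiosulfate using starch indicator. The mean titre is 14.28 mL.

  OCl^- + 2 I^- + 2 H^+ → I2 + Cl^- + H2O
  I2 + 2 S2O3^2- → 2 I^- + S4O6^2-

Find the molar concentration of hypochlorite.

n(S2O3^2-) = 0.01428 × 0.1748 = 2.496 × 10^-3 mol
n(I2) = n(S2O3^2-)/2 = 1.248 × 10^-3 mol
n(OCl^-) in the aliquot = 1.248 × 10^-3 mol (1:1 ratio)
[OCl^-] = 1.248 × 10^-3 / 0.02485 = 0.05022 mol/L

0.05022 M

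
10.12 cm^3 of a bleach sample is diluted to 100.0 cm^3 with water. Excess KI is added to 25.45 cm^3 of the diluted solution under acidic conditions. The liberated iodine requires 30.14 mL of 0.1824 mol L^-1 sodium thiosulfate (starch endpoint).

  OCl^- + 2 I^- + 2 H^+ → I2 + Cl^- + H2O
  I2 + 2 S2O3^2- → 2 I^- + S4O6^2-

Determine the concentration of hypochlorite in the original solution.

n(S2O3^2-) = 0.03014 × 0.1824 = 5.498 × 10^-3 mol
n(I2) = n(S2O3^2-)/2 = 2.749 × 10^-3 mol
n(OCl^-) in the aliquot = 2.749 × 10^-3 mol (1:1 ratio)
[OCl^-]_dilute = 2.749 × 10^-3 / 0.02545 = 0.1080 mol/L
[OCl^-]_original = 0.1080 × 100.0/10.12 = 1.067 mol/L

1.067 mol/L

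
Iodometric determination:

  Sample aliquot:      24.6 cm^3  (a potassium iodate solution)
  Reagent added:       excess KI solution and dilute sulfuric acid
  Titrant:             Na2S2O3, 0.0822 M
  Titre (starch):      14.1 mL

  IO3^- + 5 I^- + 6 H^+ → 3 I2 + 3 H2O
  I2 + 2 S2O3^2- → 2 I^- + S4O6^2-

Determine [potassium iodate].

0.00785 M

n(S2O3^2-) = 0.0141 × 0.0822 = 1.16 × 10^-3 mol
n(I2) = n(S2O3^2-)/2 = 5.80 × 10^-4 mol
From the 1:3 ratio, n(IO3^-) in the aliquot = 1/3 × 5.80 × 10^-4 = 1.93 × 10^-4 mol
[IO3^-] = 1.93 × 10^-4 / 0.0246 = 0.00785 mol/L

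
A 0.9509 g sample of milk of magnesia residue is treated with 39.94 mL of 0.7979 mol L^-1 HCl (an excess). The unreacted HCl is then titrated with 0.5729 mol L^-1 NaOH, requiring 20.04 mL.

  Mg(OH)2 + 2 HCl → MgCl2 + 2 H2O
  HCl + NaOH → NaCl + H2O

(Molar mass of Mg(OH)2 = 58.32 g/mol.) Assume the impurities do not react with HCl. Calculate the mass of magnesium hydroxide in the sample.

n(HCl) added = 0.03994 × 0.7979 = 0.03187 mol
n(NaOH) used in back-titration = 0.02004 × 0.5729 = 0.01148 mol
n(HCl) left over = 0.01148 mol (1:1 ratio)
n(HCl) consumed by analyte = 0.03187 − 0.01148 = 0.02039 mol
From the 1:2 ratio, n(Mg(OH)2) = 1/2 × 0.02039 = 0.01019 mol
mass of Mg(OH)2 = 0.01019 × 58.32 = 0.5945 g

0.5945 g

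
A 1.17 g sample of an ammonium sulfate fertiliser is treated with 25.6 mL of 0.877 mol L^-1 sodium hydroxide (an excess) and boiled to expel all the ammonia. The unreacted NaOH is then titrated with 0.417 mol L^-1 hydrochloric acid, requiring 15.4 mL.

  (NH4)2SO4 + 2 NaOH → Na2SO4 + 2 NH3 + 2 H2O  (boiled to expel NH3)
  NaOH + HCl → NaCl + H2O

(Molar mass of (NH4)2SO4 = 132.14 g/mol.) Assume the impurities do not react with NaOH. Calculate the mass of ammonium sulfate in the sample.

n(NaOH) added = 0.0256 × 0.877 = 0.0225 mol
n(HCl) used in back-titration = 0.0154 × 0.417 = 6.42 × 10^-3 mol
n(NaOH) left over = 6.42 × 10^-3 mol (1:1 ratio)
n(NaOH) consumed by analyte = 0.0225 − 6.42 × 10^-3 = 0.0160 mol
From the 1:2 ratio, n((NH4)2SO4) = 1/2 × 0.0160 = 8.01 × 10^-3 mol
mass of (NH4)2SO4 = 8.01 × 10^-3 × 132.14 = 1.06 g

1.06 g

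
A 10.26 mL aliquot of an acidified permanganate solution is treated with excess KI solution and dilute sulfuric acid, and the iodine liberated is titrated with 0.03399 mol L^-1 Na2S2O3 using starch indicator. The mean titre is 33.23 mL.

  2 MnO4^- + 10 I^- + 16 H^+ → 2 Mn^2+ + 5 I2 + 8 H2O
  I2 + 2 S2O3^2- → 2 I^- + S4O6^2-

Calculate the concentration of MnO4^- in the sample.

0.02202 mol/L

n(S2O3^2-) = 0.03323 × 0.03399 = 1.129 × 10^-3 mol
n(I2) = n(S2O3^2-)/2 = 5.647 × 10^-4 mol
From the 2:5 ratio, n(MnO4^-) in the aliquot = 2/5 × 5.647 × 10^-4 = 2.259 × 10^-4 mol
[MnO4^-] = 2.259 × 10^-4 / 0.01026 = 0.02202 mol/L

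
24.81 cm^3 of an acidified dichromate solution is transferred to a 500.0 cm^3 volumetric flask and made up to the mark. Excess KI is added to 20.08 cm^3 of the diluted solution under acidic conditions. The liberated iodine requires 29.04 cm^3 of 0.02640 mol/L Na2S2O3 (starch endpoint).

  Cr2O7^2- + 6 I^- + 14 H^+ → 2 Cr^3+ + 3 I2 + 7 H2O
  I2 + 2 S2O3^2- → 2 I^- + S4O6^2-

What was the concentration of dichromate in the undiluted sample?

n(S2O3^2-) = 0.02904 × 0.02640 = 7.667 × 10^-4 mol
n(I2) = n(S2O3^2-)/2 = 3.833 × 10^-4 mol
From the 1:3 ratio, n(Cr2O7^2-) in the aliquot = 1/3 × 3.833 × 10^-4 = 1.278 × 10^-4 mol
[Cr2O7^2-]_dilute = 1.278 × 10^-4 / 0.02008 = 0.006363 mol/L
[Cr2O7^2-]_original = 0.006363 × 500.0/24.81 = 0.1282 mol/L

0.1282 mol/L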